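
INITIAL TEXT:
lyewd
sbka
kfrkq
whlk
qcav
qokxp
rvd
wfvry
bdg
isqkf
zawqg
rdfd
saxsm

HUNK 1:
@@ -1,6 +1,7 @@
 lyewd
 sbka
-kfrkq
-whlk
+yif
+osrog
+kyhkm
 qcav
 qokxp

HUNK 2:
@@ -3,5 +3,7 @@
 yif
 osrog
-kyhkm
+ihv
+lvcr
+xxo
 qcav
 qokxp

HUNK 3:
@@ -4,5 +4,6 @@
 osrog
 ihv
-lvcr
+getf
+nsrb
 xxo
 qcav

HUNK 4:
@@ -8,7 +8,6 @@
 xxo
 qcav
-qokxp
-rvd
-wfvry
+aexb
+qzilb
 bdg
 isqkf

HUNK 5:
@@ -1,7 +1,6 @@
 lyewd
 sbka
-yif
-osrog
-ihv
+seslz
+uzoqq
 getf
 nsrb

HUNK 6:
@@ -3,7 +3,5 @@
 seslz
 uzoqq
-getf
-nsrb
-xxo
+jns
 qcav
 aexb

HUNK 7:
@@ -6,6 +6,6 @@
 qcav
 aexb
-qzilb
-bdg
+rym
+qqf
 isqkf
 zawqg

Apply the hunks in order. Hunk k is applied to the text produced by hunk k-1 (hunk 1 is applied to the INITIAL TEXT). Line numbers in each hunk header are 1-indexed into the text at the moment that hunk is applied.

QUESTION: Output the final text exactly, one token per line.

Answer: lyewd
sbka
seslz
uzoqq
jns
qcav
aexb
rym
qqf
isqkf
zawqg
rdfd
saxsm

Derivation:
Hunk 1: at line 1 remove [kfrkq,whlk] add [yif,osrog,kyhkm] -> 14 lines: lyewd sbka yif osrog kyhkm qcav qokxp rvd wfvry bdg isqkf zawqg rdfd saxsm
Hunk 2: at line 3 remove [kyhkm] add [ihv,lvcr,xxo] -> 16 lines: lyewd sbka yif osrog ihv lvcr xxo qcav qokxp rvd wfvry bdg isqkf zawqg rdfd saxsm
Hunk 3: at line 4 remove [lvcr] add [getf,nsrb] -> 17 lines: lyewd sbka yif osrog ihv getf nsrb xxo qcav qokxp rvd wfvry bdg isqkf zawqg rdfd saxsm
Hunk 4: at line 8 remove [qokxp,rvd,wfvry] add [aexb,qzilb] -> 16 lines: lyewd sbka yif osrog ihv getf nsrb xxo qcav aexb qzilb bdg isqkf zawqg rdfd saxsm
Hunk 5: at line 1 remove [yif,osrog,ihv] add [seslz,uzoqq] -> 15 lines: lyewd sbka seslz uzoqq getf nsrb xxo qcav aexb qzilb bdg isqkf zawqg rdfd saxsm
Hunk 6: at line 3 remove [getf,nsrb,xxo] add [jns] -> 13 lines: lyewd sbka seslz uzoqq jns qcav aexb qzilb bdg isqkf zawqg rdfd saxsm
Hunk 7: at line 6 remove [qzilb,bdg] add [rym,qqf] -> 13 lines: lyewd sbka seslz uzoqq jns qcav aexb rym qqf isqkf zawqg rdfd saxsm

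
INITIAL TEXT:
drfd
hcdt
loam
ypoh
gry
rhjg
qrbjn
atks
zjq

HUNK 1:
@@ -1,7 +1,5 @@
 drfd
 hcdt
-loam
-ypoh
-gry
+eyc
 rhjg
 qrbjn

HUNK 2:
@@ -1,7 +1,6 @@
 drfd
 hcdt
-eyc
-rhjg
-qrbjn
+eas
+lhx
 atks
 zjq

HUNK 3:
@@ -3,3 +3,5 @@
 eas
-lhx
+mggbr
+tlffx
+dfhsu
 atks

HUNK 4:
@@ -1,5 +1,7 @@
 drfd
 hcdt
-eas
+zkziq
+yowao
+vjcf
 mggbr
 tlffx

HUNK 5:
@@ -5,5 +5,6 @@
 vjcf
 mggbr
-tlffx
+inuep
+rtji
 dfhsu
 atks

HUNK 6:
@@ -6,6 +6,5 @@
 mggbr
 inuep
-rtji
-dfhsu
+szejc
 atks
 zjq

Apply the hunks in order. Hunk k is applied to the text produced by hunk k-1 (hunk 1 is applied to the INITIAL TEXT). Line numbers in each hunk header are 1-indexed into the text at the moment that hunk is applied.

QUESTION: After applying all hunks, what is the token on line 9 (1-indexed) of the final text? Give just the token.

Answer: atks

Derivation:
Hunk 1: at line 1 remove [loam,ypoh,gry] add [eyc] -> 7 lines: drfd hcdt eyc rhjg qrbjn atks zjq
Hunk 2: at line 1 remove [eyc,rhjg,qrbjn] add [eas,lhx] -> 6 lines: drfd hcdt eas lhx atks zjq
Hunk 3: at line 3 remove [lhx] add [mggbr,tlffx,dfhsu] -> 8 lines: drfd hcdt eas mggbr tlffx dfhsu atks zjq
Hunk 4: at line 1 remove [eas] add [zkziq,yowao,vjcf] -> 10 lines: drfd hcdt zkziq yowao vjcf mggbr tlffx dfhsu atks zjq
Hunk 5: at line 5 remove [tlffx] add [inuep,rtji] -> 11 lines: drfd hcdt zkziq yowao vjcf mggbr inuep rtji dfhsu atks zjq
Hunk 6: at line 6 remove [rtji,dfhsu] add [szejc] -> 10 lines: drfd hcdt zkziq yowao vjcf mggbr inuep szejc atks zjq
Final line 9: atks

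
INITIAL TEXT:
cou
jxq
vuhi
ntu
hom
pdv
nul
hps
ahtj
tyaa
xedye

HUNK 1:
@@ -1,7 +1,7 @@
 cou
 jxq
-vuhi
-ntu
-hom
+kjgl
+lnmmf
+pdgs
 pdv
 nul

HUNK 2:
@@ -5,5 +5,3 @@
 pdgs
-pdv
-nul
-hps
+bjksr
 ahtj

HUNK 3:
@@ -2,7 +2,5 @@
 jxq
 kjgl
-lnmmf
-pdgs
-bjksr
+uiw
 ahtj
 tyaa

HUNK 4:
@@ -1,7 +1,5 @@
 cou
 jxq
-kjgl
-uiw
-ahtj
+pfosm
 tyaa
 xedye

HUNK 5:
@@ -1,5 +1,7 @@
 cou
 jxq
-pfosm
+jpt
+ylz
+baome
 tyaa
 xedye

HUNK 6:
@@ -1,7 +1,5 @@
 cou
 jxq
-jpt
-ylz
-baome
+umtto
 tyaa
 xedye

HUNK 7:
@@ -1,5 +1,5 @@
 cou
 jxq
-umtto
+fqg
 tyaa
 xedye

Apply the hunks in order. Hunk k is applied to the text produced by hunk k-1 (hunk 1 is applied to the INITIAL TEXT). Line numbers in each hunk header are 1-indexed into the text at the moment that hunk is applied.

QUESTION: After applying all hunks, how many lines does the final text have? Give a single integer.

Hunk 1: at line 1 remove [vuhi,ntu,hom] add [kjgl,lnmmf,pdgs] -> 11 lines: cou jxq kjgl lnmmf pdgs pdv nul hps ahtj tyaa xedye
Hunk 2: at line 5 remove [pdv,nul,hps] add [bjksr] -> 9 lines: cou jxq kjgl lnmmf pdgs bjksr ahtj tyaa xedye
Hunk 3: at line 2 remove [lnmmf,pdgs,bjksr] add [uiw] -> 7 lines: cou jxq kjgl uiw ahtj tyaa xedye
Hunk 4: at line 1 remove [kjgl,uiw,ahtj] add [pfosm] -> 5 lines: cou jxq pfosm tyaa xedye
Hunk 5: at line 1 remove [pfosm] add [jpt,ylz,baome] -> 7 lines: cou jxq jpt ylz baome tyaa xedye
Hunk 6: at line 1 remove [jpt,ylz,baome] add [umtto] -> 5 lines: cou jxq umtto tyaa xedye
Hunk 7: at line 1 remove [umtto] add [fqg] -> 5 lines: cou jxq fqg tyaa xedye
Final line count: 5

Answer: 5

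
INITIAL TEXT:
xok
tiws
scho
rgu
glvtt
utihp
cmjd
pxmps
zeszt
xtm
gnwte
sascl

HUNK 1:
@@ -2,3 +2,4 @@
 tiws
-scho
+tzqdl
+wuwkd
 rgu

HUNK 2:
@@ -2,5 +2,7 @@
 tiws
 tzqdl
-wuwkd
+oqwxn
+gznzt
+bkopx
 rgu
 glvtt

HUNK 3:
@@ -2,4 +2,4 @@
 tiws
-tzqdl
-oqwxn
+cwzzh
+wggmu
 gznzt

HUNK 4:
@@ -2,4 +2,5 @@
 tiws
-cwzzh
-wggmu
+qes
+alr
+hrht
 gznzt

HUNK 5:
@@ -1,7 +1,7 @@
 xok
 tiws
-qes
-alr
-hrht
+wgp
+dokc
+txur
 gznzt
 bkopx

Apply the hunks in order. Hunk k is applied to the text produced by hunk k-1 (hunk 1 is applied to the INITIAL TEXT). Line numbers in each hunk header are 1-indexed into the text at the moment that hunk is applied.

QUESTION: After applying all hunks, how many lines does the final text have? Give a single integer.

Answer: 16

Derivation:
Hunk 1: at line 2 remove [scho] add [tzqdl,wuwkd] -> 13 lines: xok tiws tzqdl wuwkd rgu glvtt utihp cmjd pxmps zeszt xtm gnwte sascl
Hunk 2: at line 2 remove [wuwkd] add [oqwxn,gznzt,bkopx] -> 15 lines: xok tiws tzqdl oqwxn gznzt bkopx rgu glvtt utihp cmjd pxmps zeszt xtm gnwte sascl
Hunk 3: at line 2 remove [tzqdl,oqwxn] add [cwzzh,wggmu] -> 15 lines: xok tiws cwzzh wggmu gznzt bkopx rgu glvtt utihp cmjd pxmps zeszt xtm gnwte sascl
Hunk 4: at line 2 remove [cwzzh,wggmu] add [qes,alr,hrht] -> 16 lines: xok tiws qes alr hrht gznzt bkopx rgu glvtt utihp cmjd pxmps zeszt xtm gnwte sascl
Hunk 5: at line 1 remove [qes,alr,hrht] add [wgp,dokc,txur] -> 16 lines: xok tiws wgp dokc txur gznzt bkopx rgu glvtt utihp cmjd pxmps zeszt xtm gnwte sascl
Final line count: 16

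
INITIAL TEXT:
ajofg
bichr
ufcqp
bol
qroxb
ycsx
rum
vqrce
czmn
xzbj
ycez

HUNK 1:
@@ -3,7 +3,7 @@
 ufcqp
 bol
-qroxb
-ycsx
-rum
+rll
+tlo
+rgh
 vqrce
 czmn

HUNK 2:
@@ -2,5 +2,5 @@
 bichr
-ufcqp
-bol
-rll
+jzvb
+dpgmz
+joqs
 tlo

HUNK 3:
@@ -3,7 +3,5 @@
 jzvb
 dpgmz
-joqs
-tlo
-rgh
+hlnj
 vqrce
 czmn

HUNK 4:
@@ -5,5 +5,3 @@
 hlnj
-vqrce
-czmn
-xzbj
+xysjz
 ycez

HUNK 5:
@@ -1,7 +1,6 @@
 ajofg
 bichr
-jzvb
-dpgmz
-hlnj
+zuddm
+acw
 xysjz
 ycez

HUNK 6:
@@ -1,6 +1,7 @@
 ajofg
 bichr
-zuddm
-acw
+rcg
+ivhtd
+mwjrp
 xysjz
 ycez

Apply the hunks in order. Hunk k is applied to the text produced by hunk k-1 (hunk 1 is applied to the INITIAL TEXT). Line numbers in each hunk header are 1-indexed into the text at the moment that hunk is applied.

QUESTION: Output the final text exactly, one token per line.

Hunk 1: at line 3 remove [qroxb,ycsx,rum] add [rll,tlo,rgh] -> 11 lines: ajofg bichr ufcqp bol rll tlo rgh vqrce czmn xzbj ycez
Hunk 2: at line 2 remove [ufcqp,bol,rll] add [jzvb,dpgmz,joqs] -> 11 lines: ajofg bichr jzvb dpgmz joqs tlo rgh vqrce czmn xzbj ycez
Hunk 3: at line 3 remove [joqs,tlo,rgh] add [hlnj] -> 9 lines: ajofg bichr jzvb dpgmz hlnj vqrce czmn xzbj ycez
Hunk 4: at line 5 remove [vqrce,czmn,xzbj] add [xysjz] -> 7 lines: ajofg bichr jzvb dpgmz hlnj xysjz ycez
Hunk 5: at line 1 remove [jzvb,dpgmz,hlnj] add [zuddm,acw] -> 6 lines: ajofg bichr zuddm acw xysjz ycez
Hunk 6: at line 1 remove [zuddm,acw] add [rcg,ivhtd,mwjrp] -> 7 lines: ajofg bichr rcg ivhtd mwjrp xysjz ycez

Answer: ajofg
bichr
rcg
ivhtd
mwjrp
xysjz
ycez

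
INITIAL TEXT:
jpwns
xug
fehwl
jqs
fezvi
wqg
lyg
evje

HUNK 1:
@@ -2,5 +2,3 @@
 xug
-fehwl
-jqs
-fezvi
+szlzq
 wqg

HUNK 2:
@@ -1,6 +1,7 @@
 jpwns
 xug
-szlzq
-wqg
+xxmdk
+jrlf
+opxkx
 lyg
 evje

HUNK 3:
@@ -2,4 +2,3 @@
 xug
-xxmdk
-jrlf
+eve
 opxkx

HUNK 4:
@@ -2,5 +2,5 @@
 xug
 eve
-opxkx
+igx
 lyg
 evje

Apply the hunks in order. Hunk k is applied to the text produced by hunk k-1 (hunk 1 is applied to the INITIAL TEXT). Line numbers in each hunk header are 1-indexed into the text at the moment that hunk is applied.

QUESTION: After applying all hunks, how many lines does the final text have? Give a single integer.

Hunk 1: at line 2 remove [fehwl,jqs,fezvi] add [szlzq] -> 6 lines: jpwns xug szlzq wqg lyg evje
Hunk 2: at line 1 remove [szlzq,wqg] add [xxmdk,jrlf,opxkx] -> 7 lines: jpwns xug xxmdk jrlf opxkx lyg evje
Hunk 3: at line 2 remove [xxmdk,jrlf] add [eve] -> 6 lines: jpwns xug eve opxkx lyg evje
Hunk 4: at line 2 remove [opxkx] add [igx] -> 6 lines: jpwns xug eve igx lyg evje
Final line count: 6

Answer: 6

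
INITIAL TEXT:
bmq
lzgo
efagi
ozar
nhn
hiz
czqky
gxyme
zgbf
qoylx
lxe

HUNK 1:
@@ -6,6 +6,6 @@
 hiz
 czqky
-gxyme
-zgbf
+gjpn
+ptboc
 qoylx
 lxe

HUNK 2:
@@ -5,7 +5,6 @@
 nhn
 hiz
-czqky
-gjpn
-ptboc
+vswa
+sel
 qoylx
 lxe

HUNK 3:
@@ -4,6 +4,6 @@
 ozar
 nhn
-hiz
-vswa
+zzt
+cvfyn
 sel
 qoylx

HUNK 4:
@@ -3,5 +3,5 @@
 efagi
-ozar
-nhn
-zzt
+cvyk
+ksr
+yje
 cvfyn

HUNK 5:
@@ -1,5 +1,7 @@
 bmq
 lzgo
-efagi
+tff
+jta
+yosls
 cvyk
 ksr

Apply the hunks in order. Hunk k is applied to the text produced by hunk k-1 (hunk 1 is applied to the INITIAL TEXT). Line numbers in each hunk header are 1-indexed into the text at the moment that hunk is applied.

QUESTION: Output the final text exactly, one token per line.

Hunk 1: at line 6 remove [gxyme,zgbf] add [gjpn,ptboc] -> 11 lines: bmq lzgo efagi ozar nhn hiz czqky gjpn ptboc qoylx lxe
Hunk 2: at line 5 remove [czqky,gjpn,ptboc] add [vswa,sel] -> 10 lines: bmq lzgo efagi ozar nhn hiz vswa sel qoylx lxe
Hunk 3: at line 4 remove [hiz,vswa] add [zzt,cvfyn] -> 10 lines: bmq lzgo efagi ozar nhn zzt cvfyn sel qoylx lxe
Hunk 4: at line 3 remove [ozar,nhn,zzt] add [cvyk,ksr,yje] -> 10 lines: bmq lzgo efagi cvyk ksr yje cvfyn sel qoylx lxe
Hunk 5: at line 1 remove [efagi] add [tff,jta,yosls] -> 12 lines: bmq lzgo tff jta yosls cvyk ksr yje cvfyn sel qoylx lxe

Answer: bmq
lzgo
tff
jta
yosls
cvyk
ksr
yje
cvfyn
sel
qoylx
lxe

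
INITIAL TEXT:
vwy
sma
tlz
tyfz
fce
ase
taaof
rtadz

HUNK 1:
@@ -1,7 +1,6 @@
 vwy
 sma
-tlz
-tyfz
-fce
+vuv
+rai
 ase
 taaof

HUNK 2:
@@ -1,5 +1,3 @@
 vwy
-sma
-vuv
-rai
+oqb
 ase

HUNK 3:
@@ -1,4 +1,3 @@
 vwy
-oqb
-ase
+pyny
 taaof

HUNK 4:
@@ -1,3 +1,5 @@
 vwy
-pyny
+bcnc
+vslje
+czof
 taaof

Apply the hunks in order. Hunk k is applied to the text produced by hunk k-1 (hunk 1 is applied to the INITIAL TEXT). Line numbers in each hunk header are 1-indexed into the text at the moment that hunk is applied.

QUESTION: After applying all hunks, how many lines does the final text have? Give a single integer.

Hunk 1: at line 1 remove [tlz,tyfz,fce] add [vuv,rai] -> 7 lines: vwy sma vuv rai ase taaof rtadz
Hunk 2: at line 1 remove [sma,vuv,rai] add [oqb] -> 5 lines: vwy oqb ase taaof rtadz
Hunk 3: at line 1 remove [oqb,ase] add [pyny] -> 4 lines: vwy pyny taaof rtadz
Hunk 4: at line 1 remove [pyny] add [bcnc,vslje,czof] -> 6 lines: vwy bcnc vslje czof taaof rtadz
Final line count: 6

Answer: 6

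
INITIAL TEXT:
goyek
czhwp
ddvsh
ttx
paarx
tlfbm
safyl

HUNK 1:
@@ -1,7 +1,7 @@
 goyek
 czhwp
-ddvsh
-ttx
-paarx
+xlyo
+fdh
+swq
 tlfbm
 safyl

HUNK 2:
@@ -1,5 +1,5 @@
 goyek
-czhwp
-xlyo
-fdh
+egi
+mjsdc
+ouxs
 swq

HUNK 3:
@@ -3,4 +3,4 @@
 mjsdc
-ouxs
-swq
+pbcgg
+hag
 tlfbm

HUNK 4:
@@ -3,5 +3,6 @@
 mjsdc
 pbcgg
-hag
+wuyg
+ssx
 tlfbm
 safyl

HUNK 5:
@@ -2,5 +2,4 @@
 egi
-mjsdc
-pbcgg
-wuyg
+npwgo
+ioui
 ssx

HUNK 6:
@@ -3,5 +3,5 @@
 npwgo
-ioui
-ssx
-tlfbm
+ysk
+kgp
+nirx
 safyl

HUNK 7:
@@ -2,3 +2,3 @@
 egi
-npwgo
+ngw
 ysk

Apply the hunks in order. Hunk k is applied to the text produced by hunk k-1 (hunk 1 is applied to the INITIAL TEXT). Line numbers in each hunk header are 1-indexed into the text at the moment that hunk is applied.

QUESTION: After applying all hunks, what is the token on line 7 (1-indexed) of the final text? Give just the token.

Answer: safyl

Derivation:
Hunk 1: at line 1 remove [ddvsh,ttx,paarx] add [xlyo,fdh,swq] -> 7 lines: goyek czhwp xlyo fdh swq tlfbm safyl
Hunk 2: at line 1 remove [czhwp,xlyo,fdh] add [egi,mjsdc,ouxs] -> 7 lines: goyek egi mjsdc ouxs swq tlfbm safyl
Hunk 3: at line 3 remove [ouxs,swq] add [pbcgg,hag] -> 7 lines: goyek egi mjsdc pbcgg hag tlfbm safyl
Hunk 4: at line 3 remove [hag] add [wuyg,ssx] -> 8 lines: goyek egi mjsdc pbcgg wuyg ssx tlfbm safyl
Hunk 5: at line 2 remove [mjsdc,pbcgg,wuyg] add [npwgo,ioui] -> 7 lines: goyek egi npwgo ioui ssx tlfbm safyl
Hunk 6: at line 3 remove [ioui,ssx,tlfbm] add [ysk,kgp,nirx] -> 7 lines: goyek egi npwgo ysk kgp nirx safyl
Hunk 7: at line 2 remove [npwgo] add [ngw] -> 7 lines: goyek egi ngw ysk kgp nirx safyl
Final line 7: safyl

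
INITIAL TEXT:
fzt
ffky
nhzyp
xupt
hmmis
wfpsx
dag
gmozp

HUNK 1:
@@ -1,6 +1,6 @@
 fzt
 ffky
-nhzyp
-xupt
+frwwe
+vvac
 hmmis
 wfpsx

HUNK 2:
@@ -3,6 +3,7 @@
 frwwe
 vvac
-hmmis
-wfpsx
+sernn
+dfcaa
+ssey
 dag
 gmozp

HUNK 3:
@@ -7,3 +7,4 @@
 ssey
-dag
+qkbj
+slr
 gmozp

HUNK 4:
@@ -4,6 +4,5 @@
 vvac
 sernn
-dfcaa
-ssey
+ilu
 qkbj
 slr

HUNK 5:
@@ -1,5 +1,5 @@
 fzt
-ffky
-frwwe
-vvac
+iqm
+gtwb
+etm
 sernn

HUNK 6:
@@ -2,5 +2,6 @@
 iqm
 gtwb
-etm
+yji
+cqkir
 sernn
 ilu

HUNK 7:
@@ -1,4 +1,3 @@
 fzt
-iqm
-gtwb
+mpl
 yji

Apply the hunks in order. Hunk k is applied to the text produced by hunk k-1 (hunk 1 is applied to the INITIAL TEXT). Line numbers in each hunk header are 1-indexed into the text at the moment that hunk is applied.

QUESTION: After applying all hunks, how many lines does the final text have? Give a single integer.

Answer: 9

Derivation:
Hunk 1: at line 1 remove [nhzyp,xupt] add [frwwe,vvac] -> 8 lines: fzt ffky frwwe vvac hmmis wfpsx dag gmozp
Hunk 2: at line 3 remove [hmmis,wfpsx] add [sernn,dfcaa,ssey] -> 9 lines: fzt ffky frwwe vvac sernn dfcaa ssey dag gmozp
Hunk 3: at line 7 remove [dag] add [qkbj,slr] -> 10 lines: fzt ffky frwwe vvac sernn dfcaa ssey qkbj slr gmozp
Hunk 4: at line 4 remove [dfcaa,ssey] add [ilu] -> 9 lines: fzt ffky frwwe vvac sernn ilu qkbj slr gmozp
Hunk 5: at line 1 remove [ffky,frwwe,vvac] add [iqm,gtwb,etm] -> 9 lines: fzt iqm gtwb etm sernn ilu qkbj slr gmozp
Hunk 6: at line 2 remove [etm] add [yji,cqkir] -> 10 lines: fzt iqm gtwb yji cqkir sernn ilu qkbj slr gmozp
Hunk 7: at line 1 remove [iqm,gtwb] add [mpl] -> 9 lines: fzt mpl yji cqkir sernn ilu qkbj slr gmozp
Final line count: 9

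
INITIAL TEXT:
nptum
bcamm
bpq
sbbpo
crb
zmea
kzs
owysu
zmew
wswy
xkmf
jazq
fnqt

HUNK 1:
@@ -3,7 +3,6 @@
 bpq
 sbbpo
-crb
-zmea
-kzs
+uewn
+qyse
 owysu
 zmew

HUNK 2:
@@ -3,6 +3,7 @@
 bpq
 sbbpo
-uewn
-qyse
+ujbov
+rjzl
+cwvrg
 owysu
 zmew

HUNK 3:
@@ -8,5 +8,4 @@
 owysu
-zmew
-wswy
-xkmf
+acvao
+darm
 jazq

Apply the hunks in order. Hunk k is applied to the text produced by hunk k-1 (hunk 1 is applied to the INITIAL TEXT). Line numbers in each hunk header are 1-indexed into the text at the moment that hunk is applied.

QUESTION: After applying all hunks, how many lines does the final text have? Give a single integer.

Answer: 12

Derivation:
Hunk 1: at line 3 remove [crb,zmea,kzs] add [uewn,qyse] -> 12 lines: nptum bcamm bpq sbbpo uewn qyse owysu zmew wswy xkmf jazq fnqt
Hunk 2: at line 3 remove [uewn,qyse] add [ujbov,rjzl,cwvrg] -> 13 lines: nptum bcamm bpq sbbpo ujbov rjzl cwvrg owysu zmew wswy xkmf jazq fnqt
Hunk 3: at line 8 remove [zmew,wswy,xkmf] add [acvao,darm] -> 12 lines: nptum bcamm bpq sbbpo ujbov rjzl cwvrg owysu acvao darm jazq fnqt
Final line count: 12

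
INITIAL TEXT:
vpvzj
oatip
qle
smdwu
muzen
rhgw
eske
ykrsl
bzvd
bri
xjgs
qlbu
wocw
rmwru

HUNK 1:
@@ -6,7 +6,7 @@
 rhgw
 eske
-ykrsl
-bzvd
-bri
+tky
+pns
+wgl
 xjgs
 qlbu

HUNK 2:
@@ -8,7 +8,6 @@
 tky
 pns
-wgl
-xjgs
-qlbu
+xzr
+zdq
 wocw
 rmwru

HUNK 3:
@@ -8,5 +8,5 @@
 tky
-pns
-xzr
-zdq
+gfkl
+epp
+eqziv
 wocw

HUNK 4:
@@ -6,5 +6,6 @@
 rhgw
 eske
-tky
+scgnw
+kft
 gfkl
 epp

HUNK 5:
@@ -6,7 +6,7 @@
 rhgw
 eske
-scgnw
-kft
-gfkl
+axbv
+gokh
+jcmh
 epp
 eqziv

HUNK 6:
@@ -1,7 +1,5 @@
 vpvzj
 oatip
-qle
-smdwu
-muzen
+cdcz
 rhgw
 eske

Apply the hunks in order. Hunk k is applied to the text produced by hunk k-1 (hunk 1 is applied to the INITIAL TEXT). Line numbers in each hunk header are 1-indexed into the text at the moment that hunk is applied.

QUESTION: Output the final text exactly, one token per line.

Answer: vpvzj
oatip
cdcz
rhgw
eske
axbv
gokh
jcmh
epp
eqziv
wocw
rmwru

Derivation:
Hunk 1: at line 6 remove [ykrsl,bzvd,bri] add [tky,pns,wgl] -> 14 lines: vpvzj oatip qle smdwu muzen rhgw eske tky pns wgl xjgs qlbu wocw rmwru
Hunk 2: at line 8 remove [wgl,xjgs,qlbu] add [xzr,zdq] -> 13 lines: vpvzj oatip qle smdwu muzen rhgw eske tky pns xzr zdq wocw rmwru
Hunk 3: at line 8 remove [pns,xzr,zdq] add [gfkl,epp,eqziv] -> 13 lines: vpvzj oatip qle smdwu muzen rhgw eske tky gfkl epp eqziv wocw rmwru
Hunk 4: at line 6 remove [tky] add [scgnw,kft] -> 14 lines: vpvzj oatip qle smdwu muzen rhgw eske scgnw kft gfkl epp eqziv wocw rmwru
Hunk 5: at line 6 remove [scgnw,kft,gfkl] add [axbv,gokh,jcmh] -> 14 lines: vpvzj oatip qle smdwu muzen rhgw eske axbv gokh jcmh epp eqziv wocw rmwru
Hunk 6: at line 1 remove [qle,smdwu,muzen] add [cdcz] -> 12 lines: vpvzj oatip cdcz rhgw eske axbv gokh jcmh epp eqziv wocw rmwru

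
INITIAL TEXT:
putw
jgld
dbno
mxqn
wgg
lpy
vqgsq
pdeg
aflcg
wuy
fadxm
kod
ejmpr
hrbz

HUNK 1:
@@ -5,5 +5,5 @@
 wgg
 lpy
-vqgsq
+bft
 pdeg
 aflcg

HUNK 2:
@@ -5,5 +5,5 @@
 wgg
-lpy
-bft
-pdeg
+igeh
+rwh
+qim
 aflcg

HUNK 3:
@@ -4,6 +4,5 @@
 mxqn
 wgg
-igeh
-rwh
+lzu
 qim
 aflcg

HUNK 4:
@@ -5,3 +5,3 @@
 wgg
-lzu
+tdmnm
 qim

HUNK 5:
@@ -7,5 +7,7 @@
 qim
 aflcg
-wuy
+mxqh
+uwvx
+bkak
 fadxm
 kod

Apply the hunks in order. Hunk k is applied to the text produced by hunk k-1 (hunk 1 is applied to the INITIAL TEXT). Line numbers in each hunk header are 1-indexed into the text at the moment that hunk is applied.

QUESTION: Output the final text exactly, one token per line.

Answer: putw
jgld
dbno
mxqn
wgg
tdmnm
qim
aflcg
mxqh
uwvx
bkak
fadxm
kod
ejmpr
hrbz

Derivation:
Hunk 1: at line 5 remove [vqgsq] add [bft] -> 14 lines: putw jgld dbno mxqn wgg lpy bft pdeg aflcg wuy fadxm kod ejmpr hrbz
Hunk 2: at line 5 remove [lpy,bft,pdeg] add [igeh,rwh,qim] -> 14 lines: putw jgld dbno mxqn wgg igeh rwh qim aflcg wuy fadxm kod ejmpr hrbz
Hunk 3: at line 4 remove [igeh,rwh] add [lzu] -> 13 lines: putw jgld dbno mxqn wgg lzu qim aflcg wuy fadxm kod ejmpr hrbz
Hunk 4: at line 5 remove [lzu] add [tdmnm] -> 13 lines: putw jgld dbno mxqn wgg tdmnm qim aflcg wuy fadxm kod ejmpr hrbz
Hunk 5: at line 7 remove [wuy] add [mxqh,uwvx,bkak] -> 15 lines: putw jgld dbno mxqn wgg tdmnm qim aflcg mxqh uwvx bkak fadxm kod ejmpr hrbz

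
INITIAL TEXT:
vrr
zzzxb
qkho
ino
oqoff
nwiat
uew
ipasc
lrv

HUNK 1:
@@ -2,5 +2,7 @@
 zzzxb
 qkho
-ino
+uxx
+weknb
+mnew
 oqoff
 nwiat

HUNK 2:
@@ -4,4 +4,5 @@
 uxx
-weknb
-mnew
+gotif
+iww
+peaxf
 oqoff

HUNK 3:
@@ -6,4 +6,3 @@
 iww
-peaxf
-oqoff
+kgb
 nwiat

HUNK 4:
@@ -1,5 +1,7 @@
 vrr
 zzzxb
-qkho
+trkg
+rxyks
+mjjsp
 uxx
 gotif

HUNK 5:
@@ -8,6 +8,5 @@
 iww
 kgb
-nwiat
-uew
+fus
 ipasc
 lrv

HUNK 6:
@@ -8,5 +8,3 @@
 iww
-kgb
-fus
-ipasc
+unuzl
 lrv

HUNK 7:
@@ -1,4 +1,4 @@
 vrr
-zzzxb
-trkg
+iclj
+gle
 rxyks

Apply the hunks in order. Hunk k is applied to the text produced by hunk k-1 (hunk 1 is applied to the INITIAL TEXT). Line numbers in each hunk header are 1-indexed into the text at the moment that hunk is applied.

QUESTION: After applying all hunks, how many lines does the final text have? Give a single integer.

Hunk 1: at line 2 remove [ino] add [uxx,weknb,mnew] -> 11 lines: vrr zzzxb qkho uxx weknb mnew oqoff nwiat uew ipasc lrv
Hunk 2: at line 4 remove [weknb,mnew] add [gotif,iww,peaxf] -> 12 lines: vrr zzzxb qkho uxx gotif iww peaxf oqoff nwiat uew ipasc lrv
Hunk 3: at line 6 remove [peaxf,oqoff] add [kgb] -> 11 lines: vrr zzzxb qkho uxx gotif iww kgb nwiat uew ipasc lrv
Hunk 4: at line 1 remove [qkho] add [trkg,rxyks,mjjsp] -> 13 lines: vrr zzzxb trkg rxyks mjjsp uxx gotif iww kgb nwiat uew ipasc lrv
Hunk 5: at line 8 remove [nwiat,uew] add [fus] -> 12 lines: vrr zzzxb trkg rxyks mjjsp uxx gotif iww kgb fus ipasc lrv
Hunk 6: at line 8 remove [kgb,fus,ipasc] add [unuzl] -> 10 lines: vrr zzzxb trkg rxyks mjjsp uxx gotif iww unuzl lrv
Hunk 7: at line 1 remove [zzzxb,trkg] add [iclj,gle] -> 10 lines: vrr iclj gle rxyks mjjsp uxx gotif iww unuzl lrv
Final line count: 10

Answer: 10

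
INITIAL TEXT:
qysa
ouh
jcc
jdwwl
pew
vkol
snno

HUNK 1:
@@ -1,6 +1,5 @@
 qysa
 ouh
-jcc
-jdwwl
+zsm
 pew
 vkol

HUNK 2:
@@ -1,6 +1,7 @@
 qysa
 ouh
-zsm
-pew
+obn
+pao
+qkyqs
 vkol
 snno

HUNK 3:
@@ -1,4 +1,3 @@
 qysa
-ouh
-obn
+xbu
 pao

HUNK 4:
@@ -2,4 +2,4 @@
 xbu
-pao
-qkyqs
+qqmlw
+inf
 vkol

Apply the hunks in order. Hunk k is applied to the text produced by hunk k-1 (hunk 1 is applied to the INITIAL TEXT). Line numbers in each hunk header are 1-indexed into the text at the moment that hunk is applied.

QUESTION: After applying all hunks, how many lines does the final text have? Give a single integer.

Answer: 6

Derivation:
Hunk 1: at line 1 remove [jcc,jdwwl] add [zsm] -> 6 lines: qysa ouh zsm pew vkol snno
Hunk 2: at line 1 remove [zsm,pew] add [obn,pao,qkyqs] -> 7 lines: qysa ouh obn pao qkyqs vkol snno
Hunk 3: at line 1 remove [ouh,obn] add [xbu] -> 6 lines: qysa xbu pao qkyqs vkol snno
Hunk 4: at line 2 remove [pao,qkyqs] add [qqmlw,inf] -> 6 lines: qysa xbu qqmlw inf vkol snno
Final line count: 6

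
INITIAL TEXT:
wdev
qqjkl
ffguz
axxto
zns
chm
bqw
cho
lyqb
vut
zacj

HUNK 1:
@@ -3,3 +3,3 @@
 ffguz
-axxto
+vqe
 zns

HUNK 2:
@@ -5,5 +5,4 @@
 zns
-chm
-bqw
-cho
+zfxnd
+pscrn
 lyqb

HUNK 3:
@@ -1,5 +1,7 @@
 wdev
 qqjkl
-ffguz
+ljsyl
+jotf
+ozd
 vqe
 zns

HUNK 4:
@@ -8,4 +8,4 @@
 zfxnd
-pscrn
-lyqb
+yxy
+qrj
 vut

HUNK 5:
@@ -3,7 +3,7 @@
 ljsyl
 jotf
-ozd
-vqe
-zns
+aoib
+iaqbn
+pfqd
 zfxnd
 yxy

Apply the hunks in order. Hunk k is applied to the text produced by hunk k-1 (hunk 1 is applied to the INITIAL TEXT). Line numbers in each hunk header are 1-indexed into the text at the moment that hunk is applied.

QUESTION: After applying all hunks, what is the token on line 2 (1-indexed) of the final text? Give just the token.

Hunk 1: at line 3 remove [axxto] add [vqe] -> 11 lines: wdev qqjkl ffguz vqe zns chm bqw cho lyqb vut zacj
Hunk 2: at line 5 remove [chm,bqw,cho] add [zfxnd,pscrn] -> 10 lines: wdev qqjkl ffguz vqe zns zfxnd pscrn lyqb vut zacj
Hunk 3: at line 1 remove [ffguz] add [ljsyl,jotf,ozd] -> 12 lines: wdev qqjkl ljsyl jotf ozd vqe zns zfxnd pscrn lyqb vut zacj
Hunk 4: at line 8 remove [pscrn,lyqb] add [yxy,qrj] -> 12 lines: wdev qqjkl ljsyl jotf ozd vqe zns zfxnd yxy qrj vut zacj
Hunk 5: at line 3 remove [ozd,vqe,zns] add [aoib,iaqbn,pfqd] -> 12 lines: wdev qqjkl ljsyl jotf aoib iaqbn pfqd zfxnd yxy qrj vut zacj
Final line 2: qqjkl

Answer: qqjkl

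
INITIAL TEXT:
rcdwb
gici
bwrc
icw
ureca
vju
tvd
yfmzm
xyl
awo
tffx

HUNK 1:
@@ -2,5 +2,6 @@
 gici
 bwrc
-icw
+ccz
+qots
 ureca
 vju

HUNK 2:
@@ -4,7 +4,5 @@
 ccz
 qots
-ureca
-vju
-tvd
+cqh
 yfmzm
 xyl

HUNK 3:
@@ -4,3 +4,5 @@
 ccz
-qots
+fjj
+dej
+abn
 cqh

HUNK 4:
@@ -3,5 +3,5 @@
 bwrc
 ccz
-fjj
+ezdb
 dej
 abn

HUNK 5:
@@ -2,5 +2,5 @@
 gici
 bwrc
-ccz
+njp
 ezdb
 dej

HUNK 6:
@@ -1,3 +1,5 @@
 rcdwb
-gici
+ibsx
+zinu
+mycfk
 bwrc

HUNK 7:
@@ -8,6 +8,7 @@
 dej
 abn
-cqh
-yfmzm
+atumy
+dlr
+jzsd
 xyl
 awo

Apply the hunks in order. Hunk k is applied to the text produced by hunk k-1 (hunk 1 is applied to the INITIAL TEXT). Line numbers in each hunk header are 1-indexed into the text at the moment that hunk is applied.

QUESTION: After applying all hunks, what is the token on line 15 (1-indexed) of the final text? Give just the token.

Hunk 1: at line 2 remove [icw] add [ccz,qots] -> 12 lines: rcdwb gici bwrc ccz qots ureca vju tvd yfmzm xyl awo tffx
Hunk 2: at line 4 remove [ureca,vju,tvd] add [cqh] -> 10 lines: rcdwb gici bwrc ccz qots cqh yfmzm xyl awo tffx
Hunk 3: at line 4 remove [qots] add [fjj,dej,abn] -> 12 lines: rcdwb gici bwrc ccz fjj dej abn cqh yfmzm xyl awo tffx
Hunk 4: at line 3 remove [fjj] add [ezdb] -> 12 lines: rcdwb gici bwrc ccz ezdb dej abn cqh yfmzm xyl awo tffx
Hunk 5: at line 2 remove [ccz] add [njp] -> 12 lines: rcdwb gici bwrc njp ezdb dej abn cqh yfmzm xyl awo tffx
Hunk 6: at line 1 remove [gici] add [ibsx,zinu,mycfk] -> 14 lines: rcdwb ibsx zinu mycfk bwrc njp ezdb dej abn cqh yfmzm xyl awo tffx
Hunk 7: at line 8 remove [cqh,yfmzm] add [atumy,dlr,jzsd] -> 15 lines: rcdwb ibsx zinu mycfk bwrc njp ezdb dej abn atumy dlr jzsd xyl awo tffx
Final line 15: tffx

Answer: tffx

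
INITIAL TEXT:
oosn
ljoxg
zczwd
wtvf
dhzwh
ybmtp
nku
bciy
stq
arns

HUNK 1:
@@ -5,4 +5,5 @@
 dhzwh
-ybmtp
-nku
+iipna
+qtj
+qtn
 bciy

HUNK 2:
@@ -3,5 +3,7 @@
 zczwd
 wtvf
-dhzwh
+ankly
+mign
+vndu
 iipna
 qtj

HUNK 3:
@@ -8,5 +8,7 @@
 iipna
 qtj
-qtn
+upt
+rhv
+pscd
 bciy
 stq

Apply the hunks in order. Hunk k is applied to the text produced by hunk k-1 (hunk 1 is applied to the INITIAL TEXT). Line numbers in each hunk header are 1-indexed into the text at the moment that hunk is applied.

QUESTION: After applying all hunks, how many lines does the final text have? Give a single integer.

Answer: 15

Derivation:
Hunk 1: at line 5 remove [ybmtp,nku] add [iipna,qtj,qtn] -> 11 lines: oosn ljoxg zczwd wtvf dhzwh iipna qtj qtn bciy stq arns
Hunk 2: at line 3 remove [dhzwh] add [ankly,mign,vndu] -> 13 lines: oosn ljoxg zczwd wtvf ankly mign vndu iipna qtj qtn bciy stq arns
Hunk 3: at line 8 remove [qtn] add [upt,rhv,pscd] -> 15 lines: oosn ljoxg zczwd wtvf ankly mign vndu iipna qtj upt rhv pscd bciy stq arns
Final line count: 15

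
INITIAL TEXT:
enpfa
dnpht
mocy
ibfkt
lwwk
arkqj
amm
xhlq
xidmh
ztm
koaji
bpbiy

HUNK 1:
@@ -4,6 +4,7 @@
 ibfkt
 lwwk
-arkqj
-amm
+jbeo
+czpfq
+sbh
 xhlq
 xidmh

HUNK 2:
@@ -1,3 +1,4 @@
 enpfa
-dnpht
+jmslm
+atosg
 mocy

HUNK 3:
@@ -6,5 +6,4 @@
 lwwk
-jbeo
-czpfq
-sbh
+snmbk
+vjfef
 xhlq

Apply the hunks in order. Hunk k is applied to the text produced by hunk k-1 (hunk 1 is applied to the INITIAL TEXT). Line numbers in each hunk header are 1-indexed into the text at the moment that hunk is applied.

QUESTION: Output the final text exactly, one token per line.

Hunk 1: at line 4 remove [arkqj,amm] add [jbeo,czpfq,sbh] -> 13 lines: enpfa dnpht mocy ibfkt lwwk jbeo czpfq sbh xhlq xidmh ztm koaji bpbiy
Hunk 2: at line 1 remove [dnpht] add [jmslm,atosg] -> 14 lines: enpfa jmslm atosg mocy ibfkt lwwk jbeo czpfq sbh xhlq xidmh ztm koaji bpbiy
Hunk 3: at line 6 remove [jbeo,czpfq,sbh] add [snmbk,vjfef] -> 13 lines: enpfa jmslm atosg mocy ibfkt lwwk snmbk vjfef xhlq xidmh ztm koaji bpbiy

Answer: enpfa
jmslm
atosg
mocy
ibfkt
lwwk
snmbk
vjfef
xhlq
xidmh
ztm
koaji
bpbiy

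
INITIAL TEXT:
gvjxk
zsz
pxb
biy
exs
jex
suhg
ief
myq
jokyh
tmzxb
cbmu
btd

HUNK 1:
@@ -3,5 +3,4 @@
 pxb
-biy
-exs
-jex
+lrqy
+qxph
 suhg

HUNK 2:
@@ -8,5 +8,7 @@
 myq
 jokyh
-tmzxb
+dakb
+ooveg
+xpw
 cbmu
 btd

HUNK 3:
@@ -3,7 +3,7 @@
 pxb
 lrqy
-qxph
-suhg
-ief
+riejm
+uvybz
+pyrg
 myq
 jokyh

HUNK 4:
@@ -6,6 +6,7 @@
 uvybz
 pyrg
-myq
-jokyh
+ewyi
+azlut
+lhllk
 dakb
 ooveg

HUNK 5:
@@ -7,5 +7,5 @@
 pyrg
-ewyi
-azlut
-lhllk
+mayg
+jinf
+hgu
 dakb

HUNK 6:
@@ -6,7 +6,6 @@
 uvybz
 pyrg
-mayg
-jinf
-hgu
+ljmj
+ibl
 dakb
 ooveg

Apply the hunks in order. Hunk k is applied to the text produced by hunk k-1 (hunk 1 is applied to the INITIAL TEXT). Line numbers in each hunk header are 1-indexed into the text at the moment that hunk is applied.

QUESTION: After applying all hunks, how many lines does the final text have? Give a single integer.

Hunk 1: at line 3 remove [biy,exs,jex] add [lrqy,qxph] -> 12 lines: gvjxk zsz pxb lrqy qxph suhg ief myq jokyh tmzxb cbmu btd
Hunk 2: at line 8 remove [tmzxb] add [dakb,ooveg,xpw] -> 14 lines: gvjxk zsz pxb lrqy qxph suhg ief myq jokyh dakb ooveg xpw cbmu btd
Hunk 3: at line 3 remove [qxph,suhg,ief] add [riejm,uvybz,pyrg] -> 14 lines: gvjxk zsz pxb lrqy riejm uvybz pyrg myq jokyh dakb ooveg xpw cbmu btd
Hunk 4: at line 6 remove [myq,jokyh] add [ewyi,azlut,lhllk] -> 15 lines: gvjxk zsz pxb lrqy riejm uvybz pyrg ewyi azlut lhllk dakb ooveg xpw cbmu btd
Hunk 5: at line 7 remove [ewyi,azlut,lhllk] add [mayg,jinf,hgu] -> 15 lines: gvjxk zsz pxb lrqy riejm uvybz pyrg mayg jinf hgu dakb ooveg xpw cbmu btd
Hunk 6: at line 6 remove [mayg,jinf,hgu] add [ljmj,ibl] -> 14 lines: gvjxk zsz pxb lrqy riejm uvybz pyrg ljmj ibl dakb ooveg xpw cbmu btd
Final line count: 14

Answer: 14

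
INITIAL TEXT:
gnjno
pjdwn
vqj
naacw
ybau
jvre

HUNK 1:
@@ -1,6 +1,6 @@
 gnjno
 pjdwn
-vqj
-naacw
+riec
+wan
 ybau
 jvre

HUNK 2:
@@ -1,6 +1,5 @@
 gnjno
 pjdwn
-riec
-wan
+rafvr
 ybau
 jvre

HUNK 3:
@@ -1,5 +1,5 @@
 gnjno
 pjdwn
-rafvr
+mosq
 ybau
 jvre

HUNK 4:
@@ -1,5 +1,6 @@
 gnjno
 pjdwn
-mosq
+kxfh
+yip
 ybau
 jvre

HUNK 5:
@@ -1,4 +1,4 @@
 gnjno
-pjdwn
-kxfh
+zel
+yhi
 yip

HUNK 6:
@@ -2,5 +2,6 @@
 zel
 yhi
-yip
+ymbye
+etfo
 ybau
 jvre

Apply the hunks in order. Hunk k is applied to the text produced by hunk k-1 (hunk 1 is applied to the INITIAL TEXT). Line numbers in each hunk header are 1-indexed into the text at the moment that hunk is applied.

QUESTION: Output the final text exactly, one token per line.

Hunk 1: at line 1 remove [vqj,naacw] add [riec,wan] -> 6 lines: gnjno pjdwn riec wan ybau jvre
Hunk 2: at line 1 remove [riec,wan] add [rafvr] -> 5 lines: gnjno pjdwn rafvr ybau jvre
Hunk 3: at line 1 remove [rafvr] add [mosq] -> 5 lines: gnjno pjdwn mosq ybau jvre
Hunk 4: at line 1 remove [mosq] add [kxfh,yip] -> 6 lines: gnjno pjdwn kxfh yip ybau jvre
Hunk 5: at line 1 remove [pjdwn,kxfh] add [zel,yhi] -> 6 lines: gnjno zel yhi yip ybau jvre
Hunk 6: at line 2 remove [yip] add [ymbye,etfo] -> 7 lines: gnjno zel yhi ymbye etfo ybau jvre

Answer: gnjno
zel
yhi
ymbye
etfo
ybau
jvre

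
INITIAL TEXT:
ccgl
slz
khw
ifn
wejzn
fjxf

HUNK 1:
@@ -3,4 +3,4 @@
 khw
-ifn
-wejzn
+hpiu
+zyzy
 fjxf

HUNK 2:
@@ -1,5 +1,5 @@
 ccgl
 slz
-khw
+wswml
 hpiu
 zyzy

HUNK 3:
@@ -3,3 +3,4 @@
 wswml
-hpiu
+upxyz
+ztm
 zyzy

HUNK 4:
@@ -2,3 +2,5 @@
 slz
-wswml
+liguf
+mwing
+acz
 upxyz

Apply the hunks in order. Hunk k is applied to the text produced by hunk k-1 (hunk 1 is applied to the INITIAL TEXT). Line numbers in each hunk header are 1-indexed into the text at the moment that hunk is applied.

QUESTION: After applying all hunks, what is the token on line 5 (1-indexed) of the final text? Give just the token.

Answer: acz

Derivation:
Hunk 1: at line 3 remove [ifn,wejzn] add [hpiu,zyzy] -> 6 lines: ccgl slz khw hpiu zyzy fjxf
Hunk 2: at line 1 remove [khw] add [wswml] -> 6 lines: ccgl slz wswml hpiu zyzy fjxf
Hunk 3: at line 3 remove [hpiu] add [upxyz,ztm] -> 7 lines: ccgl slz wswml upxyz ztm zyzy fjxf
Hunk 4: at line 2 remove [wswml] add [liguf,mwing,acz] -> 9 lines: ccgl slz liguf mwing acz upxyz ztm zyzy fjxf
Final line 5: acz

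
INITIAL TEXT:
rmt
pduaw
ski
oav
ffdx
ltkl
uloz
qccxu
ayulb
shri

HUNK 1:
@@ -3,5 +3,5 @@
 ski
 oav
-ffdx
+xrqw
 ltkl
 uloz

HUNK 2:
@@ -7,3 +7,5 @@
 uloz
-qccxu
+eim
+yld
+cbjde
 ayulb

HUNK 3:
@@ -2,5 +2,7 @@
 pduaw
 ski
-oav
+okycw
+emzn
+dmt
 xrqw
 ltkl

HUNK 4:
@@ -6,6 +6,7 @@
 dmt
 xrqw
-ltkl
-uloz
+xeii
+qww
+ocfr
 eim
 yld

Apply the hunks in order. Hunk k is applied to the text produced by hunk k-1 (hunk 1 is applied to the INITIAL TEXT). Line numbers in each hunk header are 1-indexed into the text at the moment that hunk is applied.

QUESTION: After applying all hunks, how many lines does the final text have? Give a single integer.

Answer: 15

Derivation:
Hunk 1: at line 3 remove [ffdx] add [xrqw] -> 10 lines: rmt pduaw ski oav xrqw ltkl uloz qccxu ayulb shri
Hunk 2: at line 7 remove [qccxu] add [eim,yld,cbjde] -> 12 lines: rmt pduaw ski oav xrqw ltkl uloz eim yld cbjde ayulb shri
Hunk 3: at line 2 remove [oav] add [okycw,emzn,dmt] -> 14 lines: rmt pduaw ski okycw emzn dmt xrqw ltkl uloz eim yld cbjde ayulb shri
Hunk 4: at line 6 remove [ltkl,uloz] add [xeii,qww,ocfr] -> 15 lines: rmt pduaw ski okycw emzn dmt xrqw xeii qww ocfr eim yld cbjde ayulb shri
Final line count: 15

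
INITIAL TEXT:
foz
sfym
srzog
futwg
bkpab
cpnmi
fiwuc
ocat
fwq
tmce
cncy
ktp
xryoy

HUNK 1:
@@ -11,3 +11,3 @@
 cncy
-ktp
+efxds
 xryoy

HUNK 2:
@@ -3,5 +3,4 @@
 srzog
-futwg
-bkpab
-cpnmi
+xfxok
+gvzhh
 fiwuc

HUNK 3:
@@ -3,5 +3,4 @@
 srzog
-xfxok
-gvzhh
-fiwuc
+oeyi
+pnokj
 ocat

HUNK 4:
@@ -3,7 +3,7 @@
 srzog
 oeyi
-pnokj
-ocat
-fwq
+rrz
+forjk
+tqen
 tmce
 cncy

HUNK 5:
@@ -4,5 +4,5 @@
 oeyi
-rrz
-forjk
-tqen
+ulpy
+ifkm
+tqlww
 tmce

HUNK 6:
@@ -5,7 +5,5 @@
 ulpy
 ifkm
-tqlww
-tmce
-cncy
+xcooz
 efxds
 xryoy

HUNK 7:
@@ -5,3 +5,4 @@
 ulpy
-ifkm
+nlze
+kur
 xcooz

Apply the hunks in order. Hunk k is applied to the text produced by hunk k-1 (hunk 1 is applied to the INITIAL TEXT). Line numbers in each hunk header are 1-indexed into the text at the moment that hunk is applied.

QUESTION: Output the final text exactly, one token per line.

Answer: foz
sfym
srzog
oeyi
ulpy
nlze
kur
xcooz
efxds
xryoy

Derivation:
Hunk 1: at line 11 remove [ktp] add [efxds] -> 13 lines: foz sfym srzog futwg bkpab cpnmi fiwuc ocat fwq tmce cncy efxds xryoy
Hunk 2: at line 3 remove [futwg,bkpab,cpnmi] add [xfxok,gvzhh] -> 12 lines: foz sfym srzog xfxok gvzhh fiwuc ocat fwq tmce cncy efxds xryoy
Hunk 3: at line 3 remove [xfxok,gvzhh,fiwuc] add [oeyi,pnokj] -> 11 lines: foz sfym srzog oeyi pnokj ocat fwq tmce cncy efxds xryoy
Hunk 4: at line 3 remove [pnokj,ocat,fwq] add [rrz,forjk,tqen] -> 11 lines: foz sfym srzog oeyi rrz forjk tqen tmce cncy efxds xryoy
Hunk 5: at line 4 remove [rrz,forjk,tqen] add [ulpy,ifkm,tqlww] -> 11 lines: foz sfym srzog oeyi ulpy ifkm tqlww tmce cncy efxds xryoy
Hunk 6: at line 5 remove [tqlww,tmce,cncy] add [xcooz] -> 9 lines: foz sfym srzog oeyi ulpy ifkm xcooz efxds xryoy
Hunk 7: at line 5 remove [ifkm] add [nlze,kur] -> 10 lines: foz sfym srzog oeyi ulpy nlze kur xcooz efxds xryoy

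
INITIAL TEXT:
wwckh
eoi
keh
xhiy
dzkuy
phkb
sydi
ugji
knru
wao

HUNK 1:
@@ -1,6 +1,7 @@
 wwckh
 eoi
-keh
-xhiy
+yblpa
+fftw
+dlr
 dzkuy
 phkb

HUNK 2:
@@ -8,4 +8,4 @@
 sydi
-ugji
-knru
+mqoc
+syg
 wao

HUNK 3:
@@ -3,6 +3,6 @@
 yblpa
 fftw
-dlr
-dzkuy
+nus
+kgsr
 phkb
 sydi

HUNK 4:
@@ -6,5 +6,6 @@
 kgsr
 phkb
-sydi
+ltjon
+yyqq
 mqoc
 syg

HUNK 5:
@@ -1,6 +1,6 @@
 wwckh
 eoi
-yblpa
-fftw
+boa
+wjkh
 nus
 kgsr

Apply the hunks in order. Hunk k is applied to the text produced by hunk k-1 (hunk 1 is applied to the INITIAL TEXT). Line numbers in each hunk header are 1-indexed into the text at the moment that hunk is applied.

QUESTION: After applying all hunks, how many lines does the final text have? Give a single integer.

Hunk 1: at line 1 remove [keh,xhiy] add [yblpa,fftw,dlr] -> 11 lines: wwckh eoi yblpa fftw dlr dzkuy phkb sydi ugji knru wao
Hunk 2: at line 8 remove [ugji,knru] add [mqoc,syg] -> 11 lines: wwckh eoi yblpa fftw dlr dzkuy phkb sydi mqoc syg wao
Hunk 3: at line 3 remove [dlr,dzkuy] add [nus,kgsr] -> 11 lines: wwckh eoi yblpa fftw nus kgsr phkb sydi mqoc syg wao
Hunk 4: at line 6 remove [sydi] add [ltjon,yyqq] -> 12 lines: wwckh eoi yblpa fftw nus kgsr phkb ltjon yyqq mqoc syg wao
Hunk 5: at line 1 remove [yblpa,fftw] add [boa,wjkh] -> 12 lines: wwckh eoi boa wjkh nus kgsr phkb ltjon yyqq mqoc syg wao
Final line count: 12

Answer: 12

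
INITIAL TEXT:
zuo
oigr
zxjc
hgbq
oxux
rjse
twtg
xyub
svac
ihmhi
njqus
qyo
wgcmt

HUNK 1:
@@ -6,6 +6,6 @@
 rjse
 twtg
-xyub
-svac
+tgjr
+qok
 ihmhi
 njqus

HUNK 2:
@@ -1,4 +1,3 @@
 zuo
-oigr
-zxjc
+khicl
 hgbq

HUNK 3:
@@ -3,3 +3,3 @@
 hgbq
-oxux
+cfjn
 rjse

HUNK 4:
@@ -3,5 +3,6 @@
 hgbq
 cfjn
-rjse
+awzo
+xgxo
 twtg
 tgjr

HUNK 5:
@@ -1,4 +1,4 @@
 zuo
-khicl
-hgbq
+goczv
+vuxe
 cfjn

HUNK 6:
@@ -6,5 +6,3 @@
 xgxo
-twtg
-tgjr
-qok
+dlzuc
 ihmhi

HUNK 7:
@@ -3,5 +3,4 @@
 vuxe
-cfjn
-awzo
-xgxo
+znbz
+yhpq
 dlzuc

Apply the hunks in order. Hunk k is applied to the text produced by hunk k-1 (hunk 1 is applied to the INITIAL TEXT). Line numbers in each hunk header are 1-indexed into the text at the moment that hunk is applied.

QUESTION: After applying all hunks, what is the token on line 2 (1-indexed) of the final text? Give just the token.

Hunk 1: at line 6 remove [xyub,svac] add [tgjr,qok] -> 13 lines: zuo oigr zxjc hgbq oxux rjse twtg tgjr qok ihmhi njqus qyo wgcmt
Hunk 2: at line 1 remove [oigr,zxjc] add [khicl] -> 12 lines: zuo khicl hgbq oxux rjse twtg tgjr qok ihmhi njqus qyo wgcmt
Hunk 3: at line 3 remove [oxux] add [cfjn] -> 12 lines: zuo khicl hgbq cfjn rjse twtg tgjr qok ihmhi njqus qyo wgcmt
Hunk 4: at line 3 remove [rjse] add [awzo,xgxo] -> 13 lines: zuo khicl hgbq cfjn awzo xgxo twtg tgjr qok ihmhi njqus qyo wgcmt
Hunk 5: at line 1 remove [khicl,hgbq] add [goczv,vuxe] -> 13 lines: zuo goczv vuxe cfjn awzo xgxo twtg tgjr qok ihmhi njqus qyo wgcmt
Hunk 6: at line 6 remove [twtg,tgjr,qok] add [dlzuc] -> 11 lines: zuo goczv vuxe cfjn awzo xgxo dlzuc ihmhi njqus qyo wgcmt
Hunk 7: at line 3 remove [cfjn,awzo,xgxo] add [znbz,yhpq] -> 10 lines: zuo goczv vuxe znbz yhpq dlzuc ihmhi njqus qyo wgcmt
Final line 2: goczv

Answer: goczv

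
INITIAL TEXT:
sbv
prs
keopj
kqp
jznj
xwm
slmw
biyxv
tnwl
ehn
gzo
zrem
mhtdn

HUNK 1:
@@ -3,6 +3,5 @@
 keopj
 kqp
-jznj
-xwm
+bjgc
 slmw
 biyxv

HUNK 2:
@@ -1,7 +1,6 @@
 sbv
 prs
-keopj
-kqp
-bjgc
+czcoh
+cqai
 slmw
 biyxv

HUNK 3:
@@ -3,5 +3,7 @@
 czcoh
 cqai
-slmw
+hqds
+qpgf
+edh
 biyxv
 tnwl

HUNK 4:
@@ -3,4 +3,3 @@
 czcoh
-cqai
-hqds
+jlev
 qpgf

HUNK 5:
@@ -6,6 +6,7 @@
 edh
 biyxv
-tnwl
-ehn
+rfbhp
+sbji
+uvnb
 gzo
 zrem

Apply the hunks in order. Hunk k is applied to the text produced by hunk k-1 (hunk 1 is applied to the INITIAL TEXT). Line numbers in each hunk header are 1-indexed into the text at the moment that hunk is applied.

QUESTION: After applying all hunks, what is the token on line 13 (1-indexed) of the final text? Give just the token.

Answer: mhtdn

Derivation:
Hunk 1: at line 3 remove [jznj,xwm] add [bjgc] -> 12 lines: sbv prs keopj kqp bjgc slmw biyxv tnwl ehn gzo zrem mhtdn
Hunk 2: at line 1 remove [keopj,kqp,bjgc] add [czcoh,cqai] -> 11 lines: sbv prs czcoh cqai slmw biyxv tnwl ehn gzo zrem mhtdn
Hunk 3: at line 3 remove [slmw] add [hqds,qpgf,edh] -> 13 lines: sbv prs czcoh cqai hqds qpgf edh biyxv tnwl ehn gzo zrem mhtdn
Hunk 4: at line 3 remove [cqai,hqds] add [jlev] -> 12 lines: sbv prs czcoh jlev qpgf edh biyxv tnwl ehn gzo zrem mhtdn
Hunk 5: at line 6 remove [tnwl,ehn] add [rfbhp,sbji,uvnb] -> 13 lines: sbv prs czcoh jlev qpgf edh biyxv rfbhp sbji uvnb gzo zrem mhtdn
Final line 13: mhtdn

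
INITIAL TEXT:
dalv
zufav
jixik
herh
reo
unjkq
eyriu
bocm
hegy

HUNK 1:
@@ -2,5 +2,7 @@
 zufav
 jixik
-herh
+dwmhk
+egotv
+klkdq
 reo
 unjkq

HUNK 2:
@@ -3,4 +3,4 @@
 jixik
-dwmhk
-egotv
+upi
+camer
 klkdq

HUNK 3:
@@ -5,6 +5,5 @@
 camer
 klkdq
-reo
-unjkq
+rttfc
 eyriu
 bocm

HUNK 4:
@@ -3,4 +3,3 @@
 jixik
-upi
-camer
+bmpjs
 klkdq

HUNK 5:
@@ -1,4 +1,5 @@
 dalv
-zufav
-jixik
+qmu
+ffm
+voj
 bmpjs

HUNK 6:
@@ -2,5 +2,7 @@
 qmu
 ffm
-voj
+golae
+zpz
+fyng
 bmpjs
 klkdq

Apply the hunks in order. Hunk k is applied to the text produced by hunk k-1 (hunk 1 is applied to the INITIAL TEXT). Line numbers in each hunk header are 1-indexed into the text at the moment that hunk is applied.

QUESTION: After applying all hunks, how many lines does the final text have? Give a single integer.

Hunk 1: at line 2 remove [herh] add [dwmhk,egotv,klkdq] -> 11 lines: dalv zufav jixik dwmhk egotv klkdq reo unjkq eyriu bocm hegy
Hunk 2: at line 3 remove [dwmhk,egotv] add [upi,camer] -> 11 lines: dalv zufav jixik upi camer klkdq reo unjkq eyriu bocm hegy
Hunk 3: at line 5 remove [reo,unjkq] add [rttfc] -> 10 lines: dalv zufav jixik upi camer klkdq rttfc eyriu bocm hegy
Hunk 4: at line 3 remove [upi,camer] add [bmpjs] -> 9 lines: dalv zufav jixik bmpjs klkdq rttfc eyriu bocm hegy
Hunk 5: at line 1 remove [zufav,jixik] add [qmu,ffm,voj] -> 10 lines: dalv qmu ffm voj bmpjs klkdq rttfc eyriu bocm hegy
Hunk 6: at line 2 remove [voj] add [golae,zpz,fyng] -> 12 lines: dalv qmu ffm golae zpz fyng bmpjs klkdq rttfc eyriu bocm hegy
Final line count: 12

Answer: 12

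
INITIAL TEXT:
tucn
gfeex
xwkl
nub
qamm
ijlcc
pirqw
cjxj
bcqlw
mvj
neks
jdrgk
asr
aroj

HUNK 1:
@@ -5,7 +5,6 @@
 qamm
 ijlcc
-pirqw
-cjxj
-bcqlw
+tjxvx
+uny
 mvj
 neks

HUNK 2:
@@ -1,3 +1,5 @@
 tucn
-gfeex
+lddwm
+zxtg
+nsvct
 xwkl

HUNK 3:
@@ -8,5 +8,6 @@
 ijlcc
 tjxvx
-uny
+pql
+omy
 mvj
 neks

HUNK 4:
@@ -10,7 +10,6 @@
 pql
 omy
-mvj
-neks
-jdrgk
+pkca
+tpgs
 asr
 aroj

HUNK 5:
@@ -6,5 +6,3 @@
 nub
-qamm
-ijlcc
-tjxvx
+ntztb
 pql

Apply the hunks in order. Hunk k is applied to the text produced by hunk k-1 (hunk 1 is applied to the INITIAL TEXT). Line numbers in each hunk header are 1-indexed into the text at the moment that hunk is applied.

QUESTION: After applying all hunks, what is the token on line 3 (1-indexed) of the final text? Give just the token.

Answer: zxtg

Derivation:
Hunk 1: at line 5 remove [pirqw,cjxj,bcqlw] add [tjxvx,uny] -> 13 lines: tucn gfeex xwkl nub qamm ijlcc tjxvx uny mvj neks jdrgk asr aroj
Hunk 2: at line 1 remove [gfeex] add [lddwm,zxtg,nsvct] -> 15 lines: tucn lddwm zxtg nsvct xwkl nub qamm ijlcc tjxvx uny mvj neks jdrgk asr aroj
Hunk 3: at line 8 remove [uny] add [pql,omy] -> 16 lines: tucn lddwm zxtg nsvct xwkl nub qamm ijlcc tjxvx pql omy mvj neks jdrgk asr aroj
Hunk 4: at line 10 remove [mvj,neks,jdrgk] add [pkca,tpgs] -> 15 lines: tucn lddwm zxtg nsvct xwkl nub qamm ijlcc tjxvx pql omy pkca tpgs asr aroj
Hunk 5: at line 6 remove [qamm,ijlcc,tjxvx] add [ntztb] -> 13 lines: tucn lddwm zxtg nsvct xwkl nub ntztb pql omy pkca tpgs asr aroj
Final line 3: zxtg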